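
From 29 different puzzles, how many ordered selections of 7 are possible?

P(29,7) = 29!/(29-7)! = 29!/22!.

Final answer: P(29,7) = 7866331200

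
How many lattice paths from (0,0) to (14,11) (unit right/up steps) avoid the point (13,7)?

Total paths to (14,11): C(25,11) = 4457400.
Paths through (13,7): C(20,7) x C(5,4) = 387600.
Avoiding (13,7): 4457400 - 387600.

Final answer: 4069800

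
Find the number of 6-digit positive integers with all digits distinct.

First digit: 9 (not 0). Second: 9 (not first). Third: 8, etc.
Total: 9 x 9 x 8 x 7 x 6 x 5.

Final answer: 136080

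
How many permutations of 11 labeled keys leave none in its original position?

D(n) = (n-1)(D(n-1) + D(n-2)), D(0)=1, D(1)=0.
D(2) = 1 x (0 + 1) = 1
D(3) = 2 x (1 + 0) = 2
D(4) = 3 x (2 + 1) = 9
D(5) = 4 x (9 + 2) = 44
D(6) = 5 x (44 + 9) = 265
D(7) = 6 x (265 + 44) = 1854
D(8) = 7 x (1854 + 265) = 14833
D(9) = 8 x (14833 + 1854) = 133496
D(10) = 9 x (133496 + 14833) = 1334961
D(11) = 10 x (D(10) + D(9)) = 10 x (1334961 + 133496)

Final answer: D(11) = 14684570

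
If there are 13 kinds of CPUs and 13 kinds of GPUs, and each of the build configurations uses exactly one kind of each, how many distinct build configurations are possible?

By the multiplication principle: 13 x 13.

Final answer: 169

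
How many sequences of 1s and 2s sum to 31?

Condition on the final move: it is a 1-step (f(n-1) ways to get there) or a 2-step (f(n-2) ways), so f(n) = f(n-1) + f(n-2), with f(1)=1, f(2)=2.
Iterating the recurrence: f(1)=1, f(2)=2, f(3)=3, f(4)=5, f(5)=8, f(6)=13, f(7)=21, f(8)=34, f(9)=55, f(10)=89, f(11)=144, f(12)=233, f(13)=377, f(14)=610, f(15)=987, f(16)=1597, f(17)=2584, f(18)=4181, f(19)=6765, f(20)=10946, f(21)=17711, f(22)=28657, f(23)=46368, f(24)=75025, f(25)=121393, f(26)=196418, f(27)=317811, f(28)=514229, f(29)=832040, f(30)=1346269, f(31)=2178309.

Final answer: 2178309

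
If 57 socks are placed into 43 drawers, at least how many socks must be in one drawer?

By the pigeonhole principle: ceiling(57/43).

Final answer: 2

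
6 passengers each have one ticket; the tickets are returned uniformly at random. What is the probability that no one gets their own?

D(n) = (n-1)(D(n-1) + D(n-2)), D(0)=1, D(1)=0.
Building up: D(2)=1, D(3)=2, D(4)=9, D(5)=44, D(6)=265.
Total arrangements: 6! = 720.
Probability = D(6)/6! = 53/144.

Final answer: D(6)/6! = 265/720 = 0.368056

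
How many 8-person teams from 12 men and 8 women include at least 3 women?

Sum over valid woman counts:
C(8,3)C(12,5) = 44352
C(8,4)C(12,4) = 34650
C(8,5)C(12,3) = 12320
C(8,6)C(12,2) = 1848
C(8,7)C(12,1) = 96
C(8,8)C(12,0) = 1
Total: 44352 + 34650 + 12320 + 1848 + 96 + 1.

Final answer: 93267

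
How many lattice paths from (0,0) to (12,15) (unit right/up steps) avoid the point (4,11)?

Total paths to (12,15): C(27,15) = 17383860.
Paths through (4,11): C(15,11) x C(12,4) = 675675.
Avoiding (4,11): 17383860 - 675675.

Final answer: 16708185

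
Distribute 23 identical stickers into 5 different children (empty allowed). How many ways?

Stars and bars: C(n+k-1, k-1) = C(27,4).

Final answer: C(27,4) = 17550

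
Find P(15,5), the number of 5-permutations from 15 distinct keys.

P(15,5) = 15!/(15-5)! = 15!/10!.

Final answer: P(15,5) = 360360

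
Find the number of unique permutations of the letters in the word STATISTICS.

Letters (A:1, C:1, I:2, S:3, T:3). Total letters: 10.
Permutations = 10!/(3! x 3! x 2!).

Final answer: 50400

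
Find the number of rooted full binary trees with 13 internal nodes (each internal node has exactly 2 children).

The structures are counted by the Catalan number C_n. Here n = 13.
C_n = (2n)!/(n!(n+1)!), so C_{13} = 26!/(13! x 14!) = C(26,13)/14 = 10400600/14.

Final answer: C_{13} = 742900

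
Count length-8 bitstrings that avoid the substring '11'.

Classify by the final bit: ...0 gives a(n-1) strings, ...01 gives a(n-2) strings. Thus a(n) = a(n-1) + a(n-2) with a(1)=2, a(2)=3.
Computing successive values: a(1)=2, a(2)=3, a(3)=5, a(4)=8, a(5)=13, a(6)=21, a(7)=34, a(8)=55.

Final answer: 55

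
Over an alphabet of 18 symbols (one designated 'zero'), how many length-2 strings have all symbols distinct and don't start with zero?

First digit: 17 (nonzero). Second: 17 (not first). Third: 16, etc.
Total: 17 x 17.

Final answer: 289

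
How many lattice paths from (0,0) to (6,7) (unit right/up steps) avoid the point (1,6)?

Total paths to (6,7): C(13,7) = 1716.
Paths through (1,6): C(7,6) x C(6,1) = 42.
Avoiding (1,6): 1716 - 42.

Final answer: 1674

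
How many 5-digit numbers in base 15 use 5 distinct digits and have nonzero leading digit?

The leading digit has 14 choices (anything but zero); the next has 14 (anything but the first), then 13, and so on, one fewer each time.
Total: 14 x 14 x 13 x 12 x 11.

Final answer: 336336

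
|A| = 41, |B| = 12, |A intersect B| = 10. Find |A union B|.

|A union B| = |A| + |B| - |A intersect B| = 41 + 12 - 10.

Final answer: 43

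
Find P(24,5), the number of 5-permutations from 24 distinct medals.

P(24,5) = 24!/(24-5)! = 24!/19!.

Final answer: P(24,5) = 5100480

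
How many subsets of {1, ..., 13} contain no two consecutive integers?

Condition on whether n belongs to the subset: if not, any valid subset of {1, ..., n-1} works (a(n-1)); if so, n-1 is excluded and the rest is a valid subset of {1, ..., n-2} (a(n-2)). Hence a(n) = a(n-1) + a(n-2), a(1)=2, a(2)=3.
Iterating the recurrence: a(1)=2, a(2)=3, a(3)=5, a(4)=8, a(5)=13, a(6)=21, a(7)=34, a(8)=55, a(9)=89, a(10)=144, a(11)=233, a(12)=377, a(13)=610.

Final answer: 610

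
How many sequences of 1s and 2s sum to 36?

Let f(n) count the ways. The last step is size 1 or 2, so f(n) = f(n-1) + f(n-2) with f(1)=1, f(2)=2.
Computing successive values: f(1)=1, f(2)=2, f(3)=3, f(4)=5, f(5)=8, f(6)=13, f(7)=21, f(8)=34, f(9)=55, f(10)=89, f(11)=144, f(12)=233, f(13)=377, f(14)=610, f(15)=987, f(16)=1597, f(17)=2584, f(18)=4181, f(19)=6765, f(20)=10946, f(21)=17711, f(22)=28657, f(23)=46368, f(24)=75025, f(25)=121393, f(26)=196418, f(27)=317811, f(28)=514229, f(29)=832040, f(30)=1346269, f(31)=2178309, f(32)=3524578, f(33)=5702887, f(34)=9227465, f(35)=14930352, f(36)=24157817.

Final answer: 24157817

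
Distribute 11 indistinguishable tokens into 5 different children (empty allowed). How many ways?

Stars and bars: C(n+k-1, k-1) = C(15,4).

Final answer: C(15,4) = 1365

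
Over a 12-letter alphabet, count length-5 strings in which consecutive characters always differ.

Let g(n) count such strings. g(1) = 12, and each valid string of length n-1 extends in 11 ways (any symbol but the last), so g(n) = 11 g(n-1).
Total: g(5) = 12 x 11^4.

Final answer: 12 x 11^{4} = 175692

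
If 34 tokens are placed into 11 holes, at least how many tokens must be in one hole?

By the pigeonhole principle: ceiling(34/11).

Final answer: 4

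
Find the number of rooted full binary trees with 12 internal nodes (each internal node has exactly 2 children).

The structures are counted by the Catalan number C_n. Here n = 12.
C_n = C(2n,n) - C(2n,n+1), so C_{12} = C(24,12) - C(24,13) = 2704156 - 2496144.

Final answer: C_{12} = 208012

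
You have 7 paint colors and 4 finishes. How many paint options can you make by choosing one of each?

By the multiplication principle: 7 x 4.

Final answer: 28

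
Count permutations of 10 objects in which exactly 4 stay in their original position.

Choose which 4 elements are fixed: C(10,4) = 210.
Derange the remaining 6 using D(j) = (j-1)(D(j-1) + D(j-2)), D(0)=1, D(1)=0: D(2)=1, D(3)=2, D(4)=9, D(5)=44, D(6)=265.
Total: 210 x 265.

Final answer: C(10,4) D(6) = 55650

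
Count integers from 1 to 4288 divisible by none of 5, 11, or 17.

|div by 5|=857, |div by 11|=389, |div by 17|=252.
|div by 5&11|=77, |div by 5&17|=50, |div by 11&17|=22, |div by all|=4.
By inclusion-exclusion, divisible by at least one: 857+389+252-77-50-22+4 = 1353.
Not divisible by any: 4288 - 1353.

Final answer: 2935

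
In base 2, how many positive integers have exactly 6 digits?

These are the integers in [2^5, 2^6), so the count is 2^6 - 2^5 = 1 x 2^5.

Final answer: 32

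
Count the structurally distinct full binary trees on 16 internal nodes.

The structures are counted by the Catalan number C_n. Here n = 16.
C_n = C(2n,n) - C(2n,n+1), so C_{16} = C(32,16) - C(32,17) = 601080390 - 565722720.

Final answer: C_{16} = 35357670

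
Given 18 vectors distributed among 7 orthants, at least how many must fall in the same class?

By pigeonhole with 18 objects and 7 categories: ceiling(18/7).

Final answer: 3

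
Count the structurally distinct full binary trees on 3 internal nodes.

This is counted by the nth Catalan number C_n. Here n = 3.
C_n = C(2n,n)/(n+1), so C_{3} = C(6,3)/4 = 20/4.

Final answer: C_{3} = 5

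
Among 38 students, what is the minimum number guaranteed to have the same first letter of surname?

There are 26 possible values for first letter of surname. With 38 students and 26 categories, by pigeonhole: ceiling(38/26).

Final answer: 2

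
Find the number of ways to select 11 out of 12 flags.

C(12,11) = 12!/(11! x 1!).

Final answer: \binom{12}{11} = 12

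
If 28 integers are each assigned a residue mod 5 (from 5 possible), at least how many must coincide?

There are 5 possible values for residue mod 5. With 28 integers and 5 categories, by pigeonhole: ceiling(28/5).

Final answer: 6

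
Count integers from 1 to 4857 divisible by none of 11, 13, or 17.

|div by 11|=441, |div by 13|=373, |div by 17|=285.
|div by 11&13|=33, |div by 11&17|=25, |div by 13&17|=21, |div by all|=1.
By inclusion-exclusion, divisible by at least one: 441+373+285-33-25-21+1 = 1021.
Not divisible by any: 4857 - 1021.

Final answer: 3836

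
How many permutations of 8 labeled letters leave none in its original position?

D(n) = (n-1)(D(n-1) + D(n-2)), D(0)=1, D(1)=0.
D(2) = 1 x (0 + 1) = 1
D(3) = 2 x (1 + 0) = 2
D(4) = 3 x (2 + 1) = 9
D(5) = 4 x (9 + 2) = 44
D(6) = 5 x (44 + 9) = 265
D(7) = 6 x (265 + 44) = 1854
D(8) = 7 x (D(7) + D(6)) = 7 x (1854 + 265)

Final answer: D(8) = 14833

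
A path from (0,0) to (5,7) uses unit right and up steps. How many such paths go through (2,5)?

Paths (0,0)->(2,5): C(7,5) = 21.
Paths (2,5)->(5,7): C(5,2) = 10.
By multiplication principle: 21 x 10.

Final answer: 210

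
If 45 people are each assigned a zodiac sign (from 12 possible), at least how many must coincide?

There are 12 possible values for zodiac sign. With 45 people and 12 categories, by pigeonhole: ceiling(45/12).

Final answer: 4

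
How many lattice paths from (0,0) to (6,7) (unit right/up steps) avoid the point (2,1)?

Total paths to (6,7): C(13,7) = 1716.
Paths through (2,1): C(3,1) x C(10,6) = 630.
Avoiding (2,1): 1716 - 630.

Final answer: 1086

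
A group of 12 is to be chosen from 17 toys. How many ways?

C(17,12) = 17!/(12! x 5!).

Final answer: \binom{17}{12} = 6188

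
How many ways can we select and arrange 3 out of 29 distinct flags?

P(29,3) = 29!/(29-3)! = 29!/26!.

Final answer: P(29,3) = 21924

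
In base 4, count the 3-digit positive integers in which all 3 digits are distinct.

First digit: 3 (nonzero). Second: 3 (not first). Third: 2, etc.
Total: 3 x 3 x 2.

Final answer: 18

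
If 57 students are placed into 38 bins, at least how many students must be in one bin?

By the pigeonhole principle: ceiling(57/38).

Final answer: 2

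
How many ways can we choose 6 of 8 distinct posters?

C(8,6) = 8!/(6! x (8-6)!).

Final answer: C(8,6) = 28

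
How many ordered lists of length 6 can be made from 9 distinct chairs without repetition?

P(9,6) = 9!/(9-6)! = 9!/3!.

Final answer: P(9,6) = 60480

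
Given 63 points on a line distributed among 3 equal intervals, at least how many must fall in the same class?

By pigeonhole with 63 objects and 3 categories: ceiling(63/3).

Final answer: 21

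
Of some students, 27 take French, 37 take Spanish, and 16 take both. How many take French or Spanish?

|A union B| = |A| + |B| - |A intersect B| = 27 + 37 - 16.

Final answer: 48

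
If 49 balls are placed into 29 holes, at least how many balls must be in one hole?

By the pigeonhole principle: ceiling(49/29).

Final answer: 2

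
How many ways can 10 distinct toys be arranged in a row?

The number of ways to arrange 10 distinct objects is 10!.

Final answer: 10! = 3628800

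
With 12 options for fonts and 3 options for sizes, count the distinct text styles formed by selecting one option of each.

By the multiplication principle: 12 x 3.

Final answer: 36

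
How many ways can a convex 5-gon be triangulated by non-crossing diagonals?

This is counted by the nth Catalan number C_n. Here n = 5 - 2 = 3.
C_n = C(2n,n) - C(2n,n+1), so C_{3} = C(6,3) - C(6,4) = 20 - 15.

Final answer: C_{3} = 5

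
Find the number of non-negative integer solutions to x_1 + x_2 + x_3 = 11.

Stars and bars with 11 stars and 2 bars:
C(11+3-1, 3-1) = C(13,2).

Final answer: C(13,2) = 78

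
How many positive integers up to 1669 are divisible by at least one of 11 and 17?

Multiples of 11: 151. Multiples of 17: 98. Of both (lcm=187): 8.
By inclusion-exclusion: 151 + 98 - 8.

Final answer: 241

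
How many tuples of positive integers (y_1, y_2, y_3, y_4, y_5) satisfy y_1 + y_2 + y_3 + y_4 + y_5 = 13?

Substitute y'_i = y_i - 1 (so y'_i >= 0). Then sum y'_i = 13 - 5 = 8.
Stars and bars: C(8+5-1, 5-1) = C(12,4).

Final answer: C(12,4) = 495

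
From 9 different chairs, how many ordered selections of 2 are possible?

P(9,2) = 9!/(9-2)! = 9!/7!.

Final answer: P(9,2) = 72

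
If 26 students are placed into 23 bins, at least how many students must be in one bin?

By the pigeonhole principle: ceiling(26/23).

Final answer: 2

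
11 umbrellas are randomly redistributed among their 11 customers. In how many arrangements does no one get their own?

D(n) = (n-1)(D(n-1) + D(n-2)), D(0)=1, D(1)=0.
D(2) = 1 x (0 + 1) = 1
D(3) = 2 x (1 + 0) = 2
D(4) = 3 x (2 + 1) = 9
D(5) = 4 x (9 + 2) = 44
D(6) = 5 x (44 + 9) = 265
D(7) = 6 x (265 + 44) = 1854
D(8) = 7 x (1854 + 265) = 14833
D(9) = 8 x (14833 + 1854) = 133496
D(10) = 9 x (133496 + 14833) = 1334961
D(11) = 10 x (D(10) + D(9)) = 10 x (1334961 + 133496)

Final answer: D(11) = 14684570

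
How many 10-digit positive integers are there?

These are the integers in [10^9, 10^10), so the count is 10^10 - 10^9 = 9 x 10^9.

Final answer: 9000000000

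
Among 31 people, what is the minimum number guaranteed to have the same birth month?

There are 12 possible values for birth month. With 31 people and 12 categories, by pigeonhole: ceiling(31/12).

Final answer: 3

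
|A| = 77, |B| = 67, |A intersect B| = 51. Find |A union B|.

|A union B| = |A| + |B| - |A intersect B| = 77 + 67 - 51.

Final answer: 93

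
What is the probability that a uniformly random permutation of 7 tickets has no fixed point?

Use the recurrence D(n) = (n-1)(D(n-1) + D(n-2)) with D(0)=1, D(1)=0.
Building up: D(2)=1, D(3)=2, D(4)=9, D(5)=44, D(6)=265, D(7)=1854.
Total arrangements: 7! = 5040.
Probability = D(7)/7! = 103/280.

Final answer: D(7)/7! = 1854/5040 = 0.367857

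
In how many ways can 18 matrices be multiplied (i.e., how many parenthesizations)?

The structures are counted by the Catalan number C_n. Here n = 18 - 1 = 17.
C_n = C(2n,n)/(n+1), so C_{17} = C(34,17)/18 = 2333606220/18.

Final answer: C_{17} = 129644790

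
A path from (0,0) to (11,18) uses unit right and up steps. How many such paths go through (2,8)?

Paths (0,0)->(2,8): C(10,8) = 45.
Paths (2,8)->(11,18): C(19,10) = 92378.
By multiplication principle: 45 x 92378.

Final answer: 4157010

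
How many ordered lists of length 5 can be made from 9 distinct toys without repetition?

P(9,5) = 9!/(9-5)! = 9!/4!.

Final answer: P(9,5) = 15120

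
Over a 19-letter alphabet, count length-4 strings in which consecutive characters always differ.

First character: 19 choices. Each subsequent: 18 choices (must differ from the previous one).
Total: 19 x 18^3.

Final answer: 19 x 18^{3} = 110808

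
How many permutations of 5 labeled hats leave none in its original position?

Derangements satisfy D(n) = (n-1)(D(n-1) + D(n-2)), starting from D(0)=1, D(1)=0.
D(2) = 1 x (0 + 1) = 1
D(3) = 2 x (1 + 0) = 2
D(4) = 3 x (2 + 1) = 9
D(5) = 4 x (D(4) + D(3)) = 4 x (9 + 2)

Final answer: D(5) = 44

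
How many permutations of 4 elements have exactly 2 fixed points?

Choose which 2 elements are fixed: C(4,2) = 6.
Derange the remaining 2 using D(j) = (j-1)(D(j-1) + D(j-2)), D(0)=1, D(1)=0: D(2)=1.
Total: 6 x 1.

Final answer: C(4,2) D(2) = 6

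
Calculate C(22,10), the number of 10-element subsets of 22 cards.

C(22,10) = 22!/(10! x 12!).

Final answer: \binom{22}{10} = 646646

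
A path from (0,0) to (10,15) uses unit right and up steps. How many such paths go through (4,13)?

Paths (0,0)->(4,13): C(17,13) = 2380.
Paths (4,13)->(10,15): C(8,2) = 28.
By multiplication principle: 2380 x 28.

Final answer: 66640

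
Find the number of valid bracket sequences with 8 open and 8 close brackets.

The structures are counted by the Catalan number C_n. Here n = 8 (pairs).
Using C_0 = 1 and C_(k+1) = C_k x 2(2k+1)/(k+2), build up term by term: C_1=1, C_2=2, C_3=5, C_4=14, C_5=42, C_6=132, C_7=429, C_8=1430.

Final answer: C_{8} = 1430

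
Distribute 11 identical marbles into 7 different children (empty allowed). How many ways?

Stars and bars: C(n+k-1, k-1) = C(17,6).

Final answer: C(17,6) = 12376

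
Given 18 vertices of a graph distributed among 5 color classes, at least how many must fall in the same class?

By pigeonhole with 18 objects and 5 categories: ceiling(18/5).

Final answer: 4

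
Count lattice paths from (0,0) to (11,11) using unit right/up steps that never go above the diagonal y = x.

Total monotonic paths to (11,11): C(22,11) = 705432.
A path is bad iff it touches y = x + 1; reflecting its initial segment maps bad paths bijectively onto all paths to (10,12), of which there are C(22,12) = 646646.
Valid Dyck paths: 705432 - 646646.
(Equivalently, C_{11} = C(22,11)/12 = 705432/12.)

Final answer: C_{11} = 58786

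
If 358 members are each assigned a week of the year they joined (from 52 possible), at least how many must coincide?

There are 52 possible values for week of the year they joined. With 358 members and 52 categories, by pigeonhole: ceiling(358/52).

Final answer: 7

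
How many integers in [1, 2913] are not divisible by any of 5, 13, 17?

|div by 5|=582, |div by 13|=224, |div by 17|=171.
|div by 5&13|=44, |div by 5&17|=34, |div by 13&17|=13, |div by all|=2.
By inclusion-exclusion, divisible by at least one: 582+224+171-44-34-13+2 = 888.
Not divisible by any: 2913 - 888.

Final answer: 2025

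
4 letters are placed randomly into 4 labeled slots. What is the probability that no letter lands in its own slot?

D(n) = (n-1)(D(n-1) + D(n-2)), D(0)=1, D(1)=0.
Building up: D(2)=1, D(3)=2, D(4)=9.
Total arrangements: 4! = 24.
Probability = D(4)/4! = 3/8.

Final answer: D(4)/4! = 9/24 = 0.375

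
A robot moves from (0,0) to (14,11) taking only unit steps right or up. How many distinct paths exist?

Each path has 14 right steps and 11 up steps in some order (25 steps total).
Choose which 11 of the 25 steps are up: C(25,11).

Final answer: C(25,11) = 4457400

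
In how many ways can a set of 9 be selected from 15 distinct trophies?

C(15,9) = 15!/(9! x 6!).

Final answer: \binom{15}{9} = 5005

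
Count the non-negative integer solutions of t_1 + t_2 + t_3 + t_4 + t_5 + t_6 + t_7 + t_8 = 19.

Stars and bars with 19 stars and 7 bars:
C(19+8-1, 8-1) = C(26,7).

Final answer: C(26,7) = 657800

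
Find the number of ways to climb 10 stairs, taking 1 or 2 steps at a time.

Let f(n) count the ways. The last step is size 1 or 2, so f(n) = f(n-1) + f(n-2) with f(1)=1, f(2)=2.
Iterating the recurrence: f(1)=1, f(2)=2, f(3)=3, f(4)=5, f(5)=8, f(6)=13, f(7)=21, f(8)=34, f(9)=55, f(10)=89.

Final answer: 89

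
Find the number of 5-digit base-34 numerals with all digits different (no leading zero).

First digit: 33 (nonzero). Second: 33 (not first). Third: 32, etc.
Total: 33 x 33 x 32 x 31 x 30.

Final answer: 32408640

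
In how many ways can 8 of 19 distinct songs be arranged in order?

P(19,8) = 19!/(19-8)! = 19!/11!.

Final answer: P(19,8) = 3047466240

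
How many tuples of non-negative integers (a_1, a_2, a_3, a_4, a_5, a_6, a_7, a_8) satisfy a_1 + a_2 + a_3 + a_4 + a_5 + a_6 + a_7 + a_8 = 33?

Stars and bars with 33 stars and 7 bars:
C(33+8-1, 8-1) = C(40,7).

Final answer: C(40,7) = 18643560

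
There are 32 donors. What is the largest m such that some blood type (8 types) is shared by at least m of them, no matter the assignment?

There are 8 possible values for blood type (8 types). With 32 donors and 8 categories, by pigeonhole: ceiling(32/8).

Final answer: 4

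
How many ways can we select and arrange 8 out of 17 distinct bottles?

P(17,8) = 17!/(17-8)! = 17!/9!.

Final answer: P(17,8) = 980179200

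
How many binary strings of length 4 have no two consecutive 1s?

Classify by the final bit: ...0 gives a(n-1) strings, ...01 gives a(n-2) strings. Thus a(n) = a(n-1) + a(n-2) with a(1)=2, a(2)=3.
Building up term by term: a(1)=2, a(2)=3, a(3)=5, a(4)=8.

Final answer: 8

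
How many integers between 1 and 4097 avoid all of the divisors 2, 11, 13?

|div by 2|=2048, |div by 11|=372, |div by 13|=315.
|div by 2&11|=186, |div by 2&13|=157, |div by 11&13|=28, |div by all|=14.
By inclusion-exclusion, divisible by at least one: 2048+372+315-186-157-28+14 = 2378.
Not divisible by any: 4097 - 2378.

Final answer: 1719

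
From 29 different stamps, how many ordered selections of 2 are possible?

P(29,2) = 29!/(29-2)! = 29!/27!.

Final answer: P(29,2) = 812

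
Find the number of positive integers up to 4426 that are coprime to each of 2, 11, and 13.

|div by 2|=2213, |div by 11|=402, |div by 13|=340.
|div by 2&11|=201, |div by 2&13|=170, |div by 11&13|=30, |div by all|=15.
By inclusion-exclusion, divisible by at least one: 2213+402+340-201-170-30+15 = 2569.
Not divisible by any: 4426 - 2569.

Final answer: 1857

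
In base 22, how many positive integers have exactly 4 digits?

In base 22, the leading digit has 21 choices (1..21); each of the remaining 3 digits has 22 choices.
Total: 21 x 22^3.

Final answer: 223608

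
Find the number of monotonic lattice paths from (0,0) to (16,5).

Each path has 16 right steps and 5 up steps in some order (21 steps total).
Choose which 5 of the 21 steps are up: C(21,5).

Final answer: C(21,5) = 20349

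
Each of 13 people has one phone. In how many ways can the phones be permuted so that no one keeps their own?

Use the recurrence D(n) = (n-1)(D(n-1) + D(n-2)) with D(0)=1, D(1)=0.
D(2) = 1 x (0 + 1) = 1
D(3) = 2 x (1 + 0) = 2
D(4) = 3 x (2 + 1) = 9
D(5) = 4 x (9 + 2) = 44
D(6) = 5 x (44 + 9) = 265
D(7) = 6 x (265 + 44) = 1854
D(8) = 7 x (1854 + 265) = 14833
D(9) = 8 x (14833 + 1854) = 133496
D(10) = 9 x (133496 + 14833) = 1334961
D(11) = 10 x (1334961 + 133496) = 14684570
D(12) = 11 x (14684570 + 1334961) = 176214841
D(13) = 12 x (D(12) + D(11)) = 12 x (176214841 + 14684570)

Final answer: D(13) = 2290792932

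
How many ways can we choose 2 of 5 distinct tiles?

C(5,2) = 5!/(2! x (5-2)!).

Final answer: C(5,2) = 10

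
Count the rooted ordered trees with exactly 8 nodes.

The structures are counted by the Catalan number C_n. Here n = 8 - 1 = 7.
C_n = C(2n,n)/(n+1), so C_{7} = C(14,7)/8 = 3432/8.

Final answer: C_{7} = 429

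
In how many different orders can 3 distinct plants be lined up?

The number of ways to arrange 3 distinct objects is 3!.

Final answer: 3! = 6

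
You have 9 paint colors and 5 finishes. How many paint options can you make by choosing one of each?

By the multiplication principle: 9 x 5.

Final answer: 45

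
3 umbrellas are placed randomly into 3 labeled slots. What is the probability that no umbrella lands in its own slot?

Use the recurrence D(n) = (n-1)(D(n-1) + D(n-2)) with D(0)=1, D(1)=0.
Building up: D(2)=1, D(3)=2.
Total arrangements: 3! = 6.
Probability = D(3)/3! = 1/3.

Final answer: D(3)/3! = 2/6 = 0.333333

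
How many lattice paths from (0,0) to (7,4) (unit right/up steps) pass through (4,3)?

Paths (0,0)->(4,3): C(7,3) = 35.
Paths (4,3)->(7,4): C(4,1) = 4.
By multiplication principle: 35 x 4.

Final answer: 140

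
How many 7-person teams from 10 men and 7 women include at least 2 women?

Sum over valid woman counts:
C(7,2)C(10,5) = 5292
C(7,3)C(10,4) = 7350
C(7,4)C(10,3) = 4200
C(7,5)C(10,2) = 945
C(7,6)C(10,1) = 70
C(7,7)C(10,0) = 1
Total: 5292 + 7350 + 4200 + 945 + 70 + 1.

Final answer: 17858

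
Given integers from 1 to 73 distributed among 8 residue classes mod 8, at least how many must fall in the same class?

By pigeonhole with 73 objects and 8 categories: ceiling(73/8).

Final answer: 10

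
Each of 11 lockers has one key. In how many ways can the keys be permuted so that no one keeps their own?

D(n) = (n-1)(D(n-1) + D(n-2)), D(0)=1, D(1)=0.
D(2) = 1 x (0 + 1) = 1
D(3) = 2 x (1 + 0) = 2
D(4) = 3 x (2 + 1) = 9
D(5) = 4 x (9 + 2) = 44
D(6) = 5 x (44 + 9) = 265
D(7) = 6 x (265 + 44) = 1854
D(8) = 7 x (1854 + 265) = 14833
D(9) = 8 x (14833 + 1854) = 133496
D(10) = 9 x (133496 + 14833) = 1334961
D(11) = 10 x (D(10) + D(9)) = 10 x (1334961 + 133496)

Final answer: D(11) = 14684570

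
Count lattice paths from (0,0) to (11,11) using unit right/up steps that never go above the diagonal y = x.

Total monotonic paths to (11,11): C(22,11) = 705432.
By the reflection principle, paths that go above the diagonal number C(22,12) = 646646.
Valid Dyck paths: 705432 - 646646.
(This is the Catalan number C_{11}.)

Final answer: C_{11} = 58786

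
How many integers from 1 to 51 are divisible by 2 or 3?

Multiples of 2: 25. Multiples of 3: 17. Of both (lcm=6): 8.
By inclusion-exclusion: 25 + 17 - 8.

Final answer: 34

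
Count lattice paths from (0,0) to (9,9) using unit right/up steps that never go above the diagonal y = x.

Total monotonic paths to (9,9): C(18,9) = 48620.
By the reflection principle, paths that go above the diagonal number C(18,10) = 43758.
Valid Dyck paths: 48620 - 43758.
(Equivalently, C_{9} = C(18,9)/10 = 48620/10.)

Final answer: C_{9} = 4862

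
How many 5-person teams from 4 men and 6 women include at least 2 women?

Sum over valid woman counts:
C(6,2)C(4,3) = 60
C(6,3)C(4,2) = 120
C(6,4)C(4,1) = 60
C(6,5)C(4,0) = 6
Total: 60 + 120 + 60 + 6.

Final answer: 246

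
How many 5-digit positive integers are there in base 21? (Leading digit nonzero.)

Leading digit: 20 options (nonzero). Other 4 digit(s): 21 options each.
Total: 20 x 21^4.

Final answer: 3889620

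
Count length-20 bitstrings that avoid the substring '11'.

Let a(n) count valid strings. If the last bit is 0 the prefix is any valid string of length n-1; if it is 1 the string must end in 01 with a valid prefix of length n-2. So a(n) = a(n-1) + a(n-2), a(1)=2, a(2)=3.
Iterating the recurrence: a(1)=2, a(2)=3, a(3)=5, a(4)=8, a(5)=13, a(6)=21, a(7)=34, a(8)=55, a(9)=89, a(10)=144, a(11)=233, a(12)=377, a(13)=610, a(14)=987, a(15)=1597, a(16)=2584, a(17)=4181, a(18)=6765, a(19)=10946, a(20)=17711.

Final answer: 17711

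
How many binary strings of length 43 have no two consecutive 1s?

Let a(n) count valid strings. If the last bit is 0 the prefix is any valid string of length n-1; if it is 1 the string must end in 01 with a valid prefix of length n-2. So a(n) = a(n-1) + a(n-2), a(1)=2, a(2)=3.
Iterating the recurrence: a(1)=2, a(2)=3, a(3)=5, a(4)=8, a(5)=13, a(6)=21, a(7)=34, a(8)=55, a(9)=89, a(10)=144, a(11)=233, a(12)=377, a(13)=610, a(14)=987, a(15)=1597, a(16)=2584, a(17)=4181, a(18)=6765, a(19)=10946, a(20)=17711, a(21)=28657, a(22)=46368, a(23)=75025, a(24)=121393, a(25)=196418, a(26)=317811, a(27)=514229, a(28)=832040, a(29)=1346269, a(30)=2178309, a(31)=3524578, a(32)=5702887, a(33)=9227465, a(34)=14930352, a(35)=24157817, a(36)=39088169, a(37)=63245986, a(38)=102334155, a(39)=165580141, a(40)=267914296, a(41)=433494437, a(42)=701408733, a(43)=1134903170.

Final answer: 1134903170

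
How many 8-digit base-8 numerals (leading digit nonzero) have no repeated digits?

First digit: 7 (nonzero). Second: 7 (not first). Third: 6, etc.
Total: 7 x 7 x 6 x 5 x 4 x 3 x 2 x 1.

Final answer: 35280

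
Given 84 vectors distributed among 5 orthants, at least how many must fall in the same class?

By pigeonhole with 84 objects and 5 categories: ceiling(84/5).

Final answer: 17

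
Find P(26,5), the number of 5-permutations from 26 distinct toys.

P(26,5) = 26!/(26-5)! = 26!/21!.

Final answer: P(26,5) = 7893600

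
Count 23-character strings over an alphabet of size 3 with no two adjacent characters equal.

First character: 3 choices. Each subsequent: 2 choices (must differ from the previous one).
Total: 3 x 2^22.

Final answer: 3 x 2^{22} = 12582912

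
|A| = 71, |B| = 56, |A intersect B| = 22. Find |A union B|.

|A union B| = |A| + |B| - |A intersect B| = 71 + 56 - 22.

Final answer: 105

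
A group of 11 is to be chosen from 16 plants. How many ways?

C(16,11) = 16!/(11! x 5!).

Final answer: \binom{16}{11} = 4368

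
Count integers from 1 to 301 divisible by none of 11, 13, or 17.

|div by 11|=27, |div by 13|=23, |div by 17|=17.
|div by 11&13|=2, |div by 11&17|=1, |div by 13&17|=1, |div by all|=0.
By inclusion-exclusion, divisible by at least one: 27+23+17-2-1-1+0 = 63.
Not divisible by any: 301 - 63.

Final answer: 238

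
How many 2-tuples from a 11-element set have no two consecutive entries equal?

First character: 11 choices. Each subsequent: 10 choices (must differ from the previous one).
Total: 11 x 10^1.

Final answer: 11 x 10^{1} = 110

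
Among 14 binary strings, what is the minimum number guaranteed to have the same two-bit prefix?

There are 4 possible values for two-bit prefix. With 14 binary strings and 4 categories, by pigeonhole: ceiling(14/4).

Final answer: 4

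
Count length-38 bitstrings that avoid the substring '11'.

Classify by the final bit: ...0 gives a(n-1) strings, ...01 gives a(n-2) strings. Thus a(n) = a(n-1) + a(n-2) with a(1)=2, a(2)=3.
Iterating the recurrence: a(1)=2, a(2)=3, a(3)=5, a(4)=8, a(5)=13, a(6)=21, a(7)=34, a(8)=55, a(9)=89, a(10)=144, a(11)=233, a(12)=377, a(13)=610, a(14)=987, a(15)=1597, a(16)=2584, a(17)=4181, a(18)=6765, a(19)=10946, a(20)=17711, a(21)=28657, a(22)=46368, a(23)=75025, a(24)=121393, a(25)=196418, a(26)=317811, a(27)=514229, a(28)=832040, a(29)=1346269, a(30)=2178309, a(31)=3524578, a(32)=5702887, a(33)=9227465, a(34)=14930352, a(35)=24157817, a(36)=39088169, a(37)=63245986, a(38)=102334155.

Final answer: 102334155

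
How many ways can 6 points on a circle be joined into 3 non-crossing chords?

The structures are counted by the Catalan number C_n. Here n = 6/2 = 3.
C_n = (2n)!/(n!(n+1)!), so C_{3} = 6!/(3! x 4!) = C(6,3)/4 = 20/4.

Final answer: C_{3} = 5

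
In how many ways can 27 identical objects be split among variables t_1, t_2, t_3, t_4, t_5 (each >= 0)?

Stars and bars with 27 stars and 4 bars:
C(27+5-1, 5-1) = C(31,4).

Final answer: C(31,4) = 31465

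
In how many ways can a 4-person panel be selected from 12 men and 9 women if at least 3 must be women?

Sum over valid woman counts:
C(9,3)C(12,1) = 1008
C(9,4)C(12,0) = 126
Total: 1008 + 126.

Final answer: 1134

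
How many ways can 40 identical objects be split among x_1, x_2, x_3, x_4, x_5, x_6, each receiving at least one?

Substitute x'_i = x_i - 1 (so x'_i >= 0). Then sum x'_i = 40 - 6 = 34.
Stars and bars: C(34+6-1, 6-1) = C(39,5).

Final answer: C(39,5) = 575757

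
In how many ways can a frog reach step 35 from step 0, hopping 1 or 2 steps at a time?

Let f(n) count the ways. The last step is size 1 or 2, so f(n) = f(n-1) + f(n-2) with f(1)=1, f(2)=2.
Computing successive values: f(1)=1, f(2)=2, f(3)=3, f(4)=5, f(5)=8, f(6)=13, f(7)=21, f(8)=34, f(9)=55, f(10)=89, f(11)=144, f(12)=233, f(13)=377, f(14)=610, f(15)=987, f(16)=1597, f(17)=2584, f(18)=4181, f(19)=6765, f(20)=10946, f(21)=17711, f(22)=28657, f(23)=46368, f(24)=75025, f(25)=121393, f(26)=196418, f(27)=317811, f(28)=514229, f(29)=832040, f(30)=1346269, f(31)=2178309, f(32)=3524578, f(33)=5702887, f(34)=9227465, f(35)=14930352.

Final answer: 14930352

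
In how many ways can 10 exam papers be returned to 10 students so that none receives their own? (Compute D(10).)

Use the recurrence D(n) = (n-1)(D(n-1) + D(n-2)) with D(0)=1, D(1)=0.
D(2) = 1 x (0 + 1) = 1
D(3) = 2 x (1 + 0) = 2
D(4) = 3 x (2 + 1) = 9
D(5) = 4 x (9 + 2) = 44
D(6) = 5 x (44 + 9) = 265
D(7) = 6 x (265 + 44) = 1854
D(8) = 7 x (1854 + 265) = 14833
D(9) = 8 x (14833 + 1854) = 133496
D(10) = 9 x (D(9) + D(8)) = 9 x (133496 + 14833)

Final answer: D(10) = 1334961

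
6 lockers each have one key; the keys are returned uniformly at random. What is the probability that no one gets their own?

Derangements satisfy D(n) = (n-1)(D(n-1) + D(n-2)), starting from D(0)=1, D(1)=0.
Building up: D(2)=1, D(3)=2, D(4)=9, D(5)=44, D(6)=265.
Total arrangements: 6! = 720.
Probability = D(6)/6! = 53/144.

Final answer: D(6)/6! = 265/720 = 0.368056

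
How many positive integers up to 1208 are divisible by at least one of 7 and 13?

Multiples of 7: 172. Multiples of 13: 92. Of both (lcm=91): 13.
By inclusion-exclusion: 172 + 92 - 13.

Final answer: 251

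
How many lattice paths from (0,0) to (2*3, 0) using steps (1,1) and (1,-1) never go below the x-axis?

Total monotonic paths to (3,3): C(6,3) = 20.
A path is bad iff it touches y = x + 1; reflecting its initial segment maps bad paths bijectively onto all paths to (2,4), of which there are C(6,4) = 15.
Valid Dyck paths: 20 - 15.
(This is the Catalan number C_{3}.)

Final answer: C_{3} = 5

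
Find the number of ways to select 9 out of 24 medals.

C(24,9) = 24!/(9! x 15!).

Final answer: \binom{24}{9} = 1307504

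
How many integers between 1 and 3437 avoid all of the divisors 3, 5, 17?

|div by 3|=1145, |div by 5|=687, |div by 17|=202.
|div by 3&5|=229, |div by 3&17|=67, |div by 5&17|=40, |div by all|=13.
By inclusion-exclusion, divisible by at least one: 1145+687+202-229-67-40+13 = 1711.
Not divisible by any: 3437 - 1711.

Final answer: 1726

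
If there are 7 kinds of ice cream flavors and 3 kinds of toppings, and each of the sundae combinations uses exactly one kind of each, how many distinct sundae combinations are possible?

By the multiplication principle: 7 x 3.

Final answer: 21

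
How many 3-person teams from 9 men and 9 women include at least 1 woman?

Sum over valid woman counts:
C(9,1)C(9,2) = 324
C(9,2)C(9,1) = 324
C(9,3)C(9,0) = 84
Total: 324 + 324 + 84.

Final answer: 732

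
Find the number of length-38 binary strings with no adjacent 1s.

A valid string ends in 0 (append to any length-(n-1) valid string) or in 01 (append to any length-(n-2) valid string), so a(n) = a(n-1) + a(n-2) with a(1)=2, a(2)=3.
Building up term by term: a(1)=2, a(2)=3, a(3)=5, a(4)=8, a(5)=13, a(6)=21, a(7)=34, a(8)=55, a(9)=89, a(10)=144, a(11)=233, a(12)=377, a(13)=610, a(14)=987, a(15)=1597, a(16)=2584, a(17)=4181, a(18)=6765, a(19)=10946, a(20)=17711, a(21)=28657, a(22)=46368, a(23)=75025, a(24)=121393, a(25)=196418, a(26)=317811, a(27)=514229, a(28)=832040, a(29)=1346269, a(30)=2178309, a(31)=3524578, a(32)=5702887, a(33)=9227465, a(34)=14930352, a(35)=24157817, a(36)=39088169, a(37)=63245986, a(38)=102334155.

Final answer: 102334155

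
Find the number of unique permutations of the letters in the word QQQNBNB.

Letters (B:2, N:2, Q:3). Total letters: 7.
Permutations = 7!/(3! x 2! x 2!).

Final answer: 210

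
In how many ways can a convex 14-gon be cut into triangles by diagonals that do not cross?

This is a standard Catalan-number count: the answer is C_n. Here n = 14 - 2 = 12.
C_n = C(2n,n) - C(2n,n+1), so C_{12} = C(24,12) - C(24,13) = 2704156 - 2496144.

Final answer: C_{12} = 208012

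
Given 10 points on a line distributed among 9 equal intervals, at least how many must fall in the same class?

By pigeonhole with 10 objects and 9 categories: ceiling(10/9).

Final answer: 2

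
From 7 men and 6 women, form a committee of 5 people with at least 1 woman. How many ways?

Sum over valid woman counts:
C(6,1)C(7,4) = 210
C(6,2)C(7,3) = 525
C(6,3)C(7,2) = 420
C(6,4)C(7,1) = 105
C(6,5)C(7,0) = 6
Total: 210 + 525 + 420 + 105 + 6.

Final answer: 1266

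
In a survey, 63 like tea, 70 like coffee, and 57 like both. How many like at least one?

|A union B| = |A| + |B| - |A intersect B| = 63 + 70 - 57.

Final answer: 76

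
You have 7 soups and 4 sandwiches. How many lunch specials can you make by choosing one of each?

By the multiplication principle: 7 x 4.

Final answer: 28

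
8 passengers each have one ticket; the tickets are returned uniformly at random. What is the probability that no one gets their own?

Use the recurrence D(n) = (n-1)(D(n-1) + D(n-2)) with D(0)=1, D(1)=0.
Building up: D(2)=1, D(3)=2, D(4)=9, D(5)=44, D(6)=265, D(7)=1854, D(8)=14833.
Total arrangements: 8! = 40320.
Probability = D(8)/8! = 2119/5760.

Final answer: D(8)/8! = 14833/40320 = 0.367882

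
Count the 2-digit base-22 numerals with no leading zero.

In base 22, the leading digit has 21 choices (1..21); each of the remaining 1 digits has 22 choices.
Total: 21 x 22^1.

Final answer: 462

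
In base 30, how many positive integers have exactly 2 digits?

These are the integers in [30^1, 30^2), so the count is 30^2 - 30^1 = 29 x 30^1.

Final answer: 870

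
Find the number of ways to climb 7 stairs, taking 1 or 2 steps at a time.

Condition on the final move: it is a 1-step (f(n-1) ways to get there) or a 2-step (f(n-2) ways), so f(n) = f(n-1) + f(n-2), with f(1)=1, f(2)=2.
Building up term by term: f(1)=1, f(2)=2, f(3)=3, f(4)=5, f(5)=8, f(6)=13, f(7)=21.

Final answer: 21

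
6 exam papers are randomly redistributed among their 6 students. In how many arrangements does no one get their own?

Use the recurrence D(n) = (n-1)(D(n-1) + D(n-2)) with D(0)=1, D(1)=0.
D(2) = 1 x (0 + 1) = 1
D(3) = 2 x (1 + 0) = 2
D(4) = 3 x (2 + 1) = 9
D(5) = 4 x (9 + 2) = 44
D(6) = 5 x (D(5) + D(4)) = 5 x (44 + 9)

Final answer: D(6) = 265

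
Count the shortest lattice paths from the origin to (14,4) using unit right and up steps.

Each path has 14 right steps and 4 up steps in some order (18 steps total).
Choose which 4 of the 18 steps are up: C(18,4).

Final answer: C(18,4) = 3060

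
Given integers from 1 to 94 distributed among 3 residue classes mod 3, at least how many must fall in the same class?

By pigeonhole with 94 objects and 3 categories: ceiling(94/3).

Final answer: 32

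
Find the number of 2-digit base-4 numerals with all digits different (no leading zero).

The leading digit has 3 choices (anything but zero); the next has 3 (anything but the first), then 2, and so on, one fewer each time.
Total: 3 x 3.

Final answer: 9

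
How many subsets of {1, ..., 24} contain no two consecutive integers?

Condition on whether n belongs to the subset: if not, any valid subset of {1, ..., n-1} works (a(n-1)); if so, n-1 is excluded and the rest is a valid subset of {1, ..., n-2} (a(n-2)). Hence a(n) = a(n-1) + a(n-2), a(1)=2, a(2)=3.
Computing successive values: a(1)=2, a(2)=3, a(3)=5, a(4)=8, a(5)=13, a(6)=21, a(7)=34, a(8)=55, a(9)=89, a(10)=144, a(11)=233, a(12)=377, a(13)=610, a(14)=987, a(15)=1597, a(16)=2584, a(17)=4181, a(18)=6765, a(19)=10946, a(20)=17711, a(21)=28657, a(22)=46368, a(23)=75025, a(24)=121393.

Final answer: 121393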